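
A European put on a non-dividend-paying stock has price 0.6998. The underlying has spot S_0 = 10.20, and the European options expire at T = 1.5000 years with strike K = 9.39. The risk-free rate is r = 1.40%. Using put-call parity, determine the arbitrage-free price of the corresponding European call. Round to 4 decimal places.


Answer: Call price = 1.7049

Derivation:
Put-call parity: C - P = S_0 * exp(-qT) - K * exp(-rT).
S_0 * exp(-qT) = 10.2000 * 1.00000000 = 10.20000000
K * exp(-rT) = 9.3900 * 0.97921896 = 9.19486608
C = P + S*exp(-qT) - K*exp(-rT)
C = 0.6998 + 10.20000000 - 9.19486608 = 1.7049


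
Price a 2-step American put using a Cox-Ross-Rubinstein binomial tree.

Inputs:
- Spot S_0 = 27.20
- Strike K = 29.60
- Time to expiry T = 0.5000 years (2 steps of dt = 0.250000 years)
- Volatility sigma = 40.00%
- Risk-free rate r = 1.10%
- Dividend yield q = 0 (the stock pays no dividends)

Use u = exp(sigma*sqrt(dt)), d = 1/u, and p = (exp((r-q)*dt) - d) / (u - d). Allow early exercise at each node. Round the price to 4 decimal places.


Answer: Price = V(0,0) = 4.5618

Derivation:
dt = T/N = 0.250000
u = exp(sigma*sqrt(dt)) = 1.221403; d = 1/u = 0.818731
p = (exp((r-q)*dt) - d) / (u - d) = 0.457005
Discount per step: exp(-r*dt) = 0.997254
Stock lattice S(k, i) with i counting down-moves:
  k=0: S(0,0) = 27.2000
  k=1: S(1,0) = 33.2222; S(1,1) = 22.2695
  k=2: S(2,0) = 40.5776; S(2,1) = 27.2000; S(2,2) = 18.2327
Terminal payoffs V(N, i) = max(K - S_T, 0):
  V(2,0) = 0.000000; V(2,1) = 2.400000; V(2,2) = 11.367295
Backward induction: V(k, i) = exp(-r*dt) * [p * V(k+1, i) + (1-p) * V(k+1, i+1)]; then take max(V_cont, immediate exercise) for American.
  V(1,0) = exp(-r*dt) * [p*0.000000 + (1-p)*2.400000] = 1.299610; exercise = 0.000000; V(1,0) = max -> 1.299610
  V(1,1) = exp(-r*dt) * [p*2.400000 + (1-p)*11.367295] = 7.249235; exercise = 7.330524; V(1,1) = max -> 7.330524
  V(0,0) = exp(-r*dt) * [p*1.299610 + (1-p)*7.330524] = 4.561805; exercise = 2.400000; V(0,0) = max -> 4.561805


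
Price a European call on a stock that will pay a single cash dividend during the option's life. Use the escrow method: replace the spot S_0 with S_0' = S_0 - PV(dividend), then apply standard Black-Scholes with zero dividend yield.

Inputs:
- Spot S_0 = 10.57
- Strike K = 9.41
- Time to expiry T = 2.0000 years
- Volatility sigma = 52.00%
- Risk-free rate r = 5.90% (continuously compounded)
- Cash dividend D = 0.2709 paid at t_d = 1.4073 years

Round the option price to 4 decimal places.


PV(D) = D * exp(-r * t_d) = 0.2709 * 0.92032289 = 0.24931547
S_0' = S_0 - PV(D) = 10.5700 - 0.24931547 = 10.32068453
d1 = (ln(S_0'/K) + (r + sigma^2/2)*T) / (sigma*sqrt(T)) = 0.65377072
d2 = d1 - sigma*sqrt(T) = -0.08162034
exp(-rT) = 0.88869605
N(d1) = 0.74337023; N(d2) = 0.46747431
C = S_0' * N(d1) - K * exp(-rT) * N(d2) = 10.32068453 * 0.74337023 - 9.4100 * 0.88869605 * 0.46747431 = 3.7628

Answer: Price = 3.7628


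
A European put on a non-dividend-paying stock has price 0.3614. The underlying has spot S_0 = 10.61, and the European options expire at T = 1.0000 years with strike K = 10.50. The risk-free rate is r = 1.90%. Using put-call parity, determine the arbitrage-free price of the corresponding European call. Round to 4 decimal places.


Answer: Call price = 0.6690

Derivation:
Put-call parity: C - P = S_0 * exp(-qT) - K * exp(-rT).
S_0 * exp(-qT) = 10.6100 * 1.00000000 = 10.61000000
K * exp(-rT) = 10.5000 * 0.98117936 = 10.30238330
C = P + S*exp(-qT) - K*exp(-rT)
C = 0.3614 + 10.61000000 - 10.30238330 = 0.6690


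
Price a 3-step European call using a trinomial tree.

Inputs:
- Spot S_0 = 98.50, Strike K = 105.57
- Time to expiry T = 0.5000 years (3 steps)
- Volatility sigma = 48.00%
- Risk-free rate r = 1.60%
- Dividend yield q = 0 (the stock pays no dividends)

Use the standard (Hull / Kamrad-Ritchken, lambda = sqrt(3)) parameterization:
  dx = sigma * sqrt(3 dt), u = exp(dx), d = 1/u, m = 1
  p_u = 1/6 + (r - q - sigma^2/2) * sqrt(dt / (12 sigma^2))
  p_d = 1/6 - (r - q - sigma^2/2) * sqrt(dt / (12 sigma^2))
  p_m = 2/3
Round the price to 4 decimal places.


dt = T/N = 0.166667; dx = sigma*sqrt(3*dt) = 0.339411
u = exp(dx) = 1.404121; d = 1/u = 0.712189
p_u = 0.142311, p_m = 0.666667, p_d = 0.191023
Discount per step: exp(-r*dt) = 0.997337
Stock lattice S(k, j) with j the centered position index:
  k=0: S(0,+0) = 98.5000
  k=1: S(1,-1) = 70.1507; S(1,+0) = 98.5000; S(1,+1) = 138.3059
  k=2: S(2,-2) = 49.9606; S(2,-1) = 70.1507; S(2,+0) = 98.5000; S(2,+1) = 138.3059; S(2,+2) = 194.1982
  k=3: S(3,-3) = 35.5814; S(3,-2) = 49.9606; S(3,-1) = 70.1507; S(3,+0) = 98.5000; S(3,+1) = 138.3059; S(3,+2) = 194.1982; S(3,+3) = 272.6776
Terminal payoffs V(N, j) = max(S_T - K, 0):
  V(3,-3) = 0.000000; V(3,-2) = 0.000000; V(3,-1) = 0.000000; V(3,+0) = 0.000000; V(3,+1) = 32.735887; V(3,+2) = 88.628156; V(3,+3) = 167.107646
Backward induction: V(k, j) = exp(-r*dt) * [p_u * V(k+1, j+1) + p_m * V(k+1, j) + p_d * V(k+1, j-1)]
  V(2,-2) = exp(-r*dt) * [p_u*0.000000 + p_m*0.000000 + p_d*0.000000] = 0.000000
  V(2,-1) = exp(-r*dt) * [p_u*0.000000 + p_m*0.000000 + p_d*0.000000] = 0.000000
  V(2,+0) = exp(-r*dt) * [p_u*32.735887 + p_m*0.000000 + p_d*0.000000] = 4.646263
  V(2,+1) = exp(-r*dt) * [p_u*88.628156 + p_m*32.735887 + p_d*0.000000] = 34.344956
  V(2,+2) = exp(-r*dt) * [p_u*167.107646 + p_m*88.628156 + p_d*32.735887] = 88.882611
  V(1,-1) = exp(-r*dt) * [p_u*4.646263 + p_m*0.000000 + p_d*0.000000] = 0.659452
  V(1,+0) = exp(-r*dt) * [p_u*34.344956 + p_m*4.646263 + p_d*0.000000] = 7.963900
  V(1,+1) = exp(-r*dt) * [p_u*88.882611 + p_m*34.344956 + p_d*4.646263] = 36.336106
  V(0,+0) = exp(-r*dt) * [p_u*36.336106 + p_m*7.963900 + p_d*0.659452] = 10.578010

Answer: Price = V(0,0) = 10.5780


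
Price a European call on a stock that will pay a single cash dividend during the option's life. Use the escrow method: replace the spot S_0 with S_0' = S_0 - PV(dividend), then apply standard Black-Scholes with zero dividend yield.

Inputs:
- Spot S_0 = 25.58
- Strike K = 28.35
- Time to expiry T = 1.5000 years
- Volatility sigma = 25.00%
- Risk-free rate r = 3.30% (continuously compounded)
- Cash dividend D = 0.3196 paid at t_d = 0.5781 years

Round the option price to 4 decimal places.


PV(D) = D * exp(-r * t_d) = 0.3196 * 0.98110352 = 0.31356068
S_0' = S_0 - PV(D) = 25.5800 - 0.31356068 = 25.26643932
d1 = (ln(S_0'/K) + (r + sigma^2/2)*T) / (sigma*sqrt(T)) = -0.06131897
d2 = d1 - sigma*sqrt(T) = -0.36750519
exp(-rT) = 0.95170516
N(d1) = 0.47555259; N(d2) = 0.35662111
C = S_0' * N(d1) - K * exp(-rT) * N(d2) = 25.26643932 * 0.47555259 - 28.3500 * 0.95170516 * 0.35662111 = 2.3936

Answer: Price = 2.3936


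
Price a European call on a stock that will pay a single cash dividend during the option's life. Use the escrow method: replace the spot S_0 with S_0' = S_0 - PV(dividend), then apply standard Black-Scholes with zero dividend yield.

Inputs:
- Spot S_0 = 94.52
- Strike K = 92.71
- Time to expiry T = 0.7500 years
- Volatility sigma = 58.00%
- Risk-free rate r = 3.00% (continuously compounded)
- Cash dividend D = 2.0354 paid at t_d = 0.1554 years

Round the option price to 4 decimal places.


Answer: Price = 19.0962

Derivation:
PV(D) = D * exp(-r * t_d) = 2.0354 * 0.99534885 = 2.02593305
S_0' = S_0 - PV(D) = 94.5200 - 2.02593305 = 92.49406695
d1 = (ln(S_0'/K) + (r + sigma^2/2)*T) / (sigma*sqrt(T)) = 0.29129941
d2 = d1 - sigma*sqrt(T) = -0.21099532
exp(-rT) = 0.97775124
N(d1) = 0.61458883; N(d2) = 0.41644546
C = S_0' * N(d1) - K * exp(-rT) * N(d2) = 92.49406695 * 0.61458883 - 92.7100 * 0.97775124 * 0.41644546 = 19.0962


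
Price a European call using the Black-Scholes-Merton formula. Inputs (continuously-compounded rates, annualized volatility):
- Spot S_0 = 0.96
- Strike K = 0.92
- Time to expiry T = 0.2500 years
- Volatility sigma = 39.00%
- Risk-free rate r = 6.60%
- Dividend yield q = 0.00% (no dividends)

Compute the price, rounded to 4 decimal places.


d1 = (ln(S/K) + (r - q + 0.5*sigma^2) * T) / (sigma * sqrt(T)) = 0.40036982
d2 = d1 - sigma * sqrt(T) = 0.20536982
exp(-rT) = 0.98363538; exp(-qT) = 1.00000000
C = S_0 * exp(-qT) * N(d1) - K * exp(-rT) * N(d2)
N(d1) = 0.65555792; N(d2) = 0.58135840
C = 0.9600 * 1.00000000 * 0.65555792 - 0.9200 * 0.98363538 * 0.58135840 = 0.1032

Answer: Price = 0.1032


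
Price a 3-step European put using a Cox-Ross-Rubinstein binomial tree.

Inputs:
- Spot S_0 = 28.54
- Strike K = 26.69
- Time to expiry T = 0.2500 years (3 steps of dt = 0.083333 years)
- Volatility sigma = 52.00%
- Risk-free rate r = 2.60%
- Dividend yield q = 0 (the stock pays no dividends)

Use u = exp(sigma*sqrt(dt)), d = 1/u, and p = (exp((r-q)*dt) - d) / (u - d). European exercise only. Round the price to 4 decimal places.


Answer: Price = V(0,0) = 2.0966

Derivation:
dt = T/N = 0.083333
u = exp(sigma*sqrt(dt)) = 1.161963; d = 1/u = 0.860612
p = (exp((r-q)*dt) - d) / (u - d) = 0.469740
Discount per step: exp(-r*dt) = 0.997836
Stock lattice S(k, i) with i counting down-moves:
  k=0: S(0,0) = 28.5400
  k=1: S(1,0) = 33.1624; S(1,1) = 24.5619
  k=2: S(2,0) = 38.5335; S(2,1) = 28.5400; S(2,2) = 21.1383
  k=3: S(3,0) = 44.7745; S(3,1) = 33.1624; S(3,2) = 24.5619; S(3,3) = 18.1918
Terminal payoffs V(N, i) = max(K - S_T, 0):
  V(3,0) = 0.000000; V(3,1) = 0.000000; V(3,2) = 2.128123; V(3,3) = 8.498155
Backward induction: V(k, i) = exp(-r*dt) * [p * V(k+1, i) + (1-p) * V(k+1, i+1)].
  V(2,0) = exp(-r*dt) * [p*0.000000 + (1-p)*0.000000] = 0.000000
  V(2,1) = exp(-r*dt) * [p*0.000000 + (1-p)*2.128123] = 1.126016
  V(2,2) = exp(-r*dt) * [p*2.128123 + (1-p)*8.498155] = 5.493978
  V(1,0) = exp(-r*dt) * [p*0.000000 + (1-p)*1.126016] = 0.595789
  V(1,1) = exp(-r*dt) * [p*1.126016 + (1-p)*5.493978] = 3.434721
  V(0,0) = exp(-r*dt) * [p*0.595789 + (1-p)*3.434721] = 2.096613


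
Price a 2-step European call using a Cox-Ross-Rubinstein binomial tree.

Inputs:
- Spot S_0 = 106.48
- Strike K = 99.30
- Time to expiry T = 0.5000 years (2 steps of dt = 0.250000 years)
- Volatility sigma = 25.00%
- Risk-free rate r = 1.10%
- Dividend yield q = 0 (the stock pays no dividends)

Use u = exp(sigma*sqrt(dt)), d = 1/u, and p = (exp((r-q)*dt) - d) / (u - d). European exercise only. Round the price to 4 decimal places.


Answer: Price = V(0,0) = 12.1315

Derivation:
dt = T/N = 0.250000
u = exp(sigma*sqrt(dt)) = 1.133148; d = 1/u = 0.882497
p = (exp((r-q)*dt) - d) / (u - d) = 0.479777
Discount per step: exp(-r*dt) = 0.997254
Stock lattice S(k, i) with i counting down-moves:
  k=0: S(0,0) = 106.4800
  k=1: S(1,0) = 120.6576; S(1,1) = 93.9683
  k=2: S(2,0) = 136.7230; S(2,1) = 106.4800; S(2,2) = 82.9267
Terminal payoffs V(N, i) = max(S_T - K, 0):
  V(2,0) = 37.423026; V(2,1) = 7.180000; V(2,2) = 0.000000
Backward induction: V(k, i) = exp(-r*dt) * [p * V(k+1, i) + (1-p) * V(k+1, i+1)].
  V(1,0) = exp(-r*dt) * [p*37.423026 + (1-p)*7.180000] = 21.630347
  V(1,1) = exp(-r*dt) * [p*7.180000 + (1-p)*0.000000] = 3.435340
  V(0,0) = exp(-r*dt) * [p*21.630347 + (1-p)*3.435340] = 12.131481


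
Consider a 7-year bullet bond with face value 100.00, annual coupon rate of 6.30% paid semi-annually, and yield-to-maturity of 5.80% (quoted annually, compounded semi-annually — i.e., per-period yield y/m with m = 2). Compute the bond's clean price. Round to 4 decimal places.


Coupon per period c = face * coupon_rate / m = 3.150000
Periods per year m = 2; per-period yield y/m = 0.029000
Number of cashflows N = 14
Cashflows (t years, CF_t, discount factor 1/(1+y/m)^(m*t), PV):
  t = 0.5000: CF_t = 3.150000, DF = 0.971817, PV = 3.061224
  t = 1.0000: CF_t = 3.150000, DF = 0.944429, PV = 2.974951
  t = 1.5000: CF_t = 3.150000, DF = 0.917812, PV = 2.891109
  t = 2.0000: CF_t = 3.150000, DF = 0.891946, PV = 2.809630
  t = 2.5000: CF_t = 3.150000, DF = 0.866808, PV = 2.730447
  t = 3.0000: CF_t = 3.150000, DF = 0.842379, PV = 2.653495
  t = 3.5000: CF_t = 3.150000, DF = 0.818639, PV = 2.578713
  t = 4.0000: CF_t = 3.150000, DF = 0.795567, PV = 2.506037
  t = 4.5000: CF_t = 3.150000, DF = 0.773146, PV = 2.435411
  t = 5.0000: CF_t = 3.150000, DF = 0.751357, PV = 2.366774
  t = 5.5000: CF_t = 3.150000, DF = 0.730182, PV = 2.300072
  t = 6.0000: CF_t = 3.150000, DF = 0.709603, PV = 2.235250
  t = 6.5000: CF_t = 3.150000, DF = 0.689605, PV = 2.172254
  t = 7.0000: CF_t = 103.150000, DF = 0.670170, PV = 69.127999
Price P = sum_t PV_t = 102.843365

Answer: Price = 102.8434


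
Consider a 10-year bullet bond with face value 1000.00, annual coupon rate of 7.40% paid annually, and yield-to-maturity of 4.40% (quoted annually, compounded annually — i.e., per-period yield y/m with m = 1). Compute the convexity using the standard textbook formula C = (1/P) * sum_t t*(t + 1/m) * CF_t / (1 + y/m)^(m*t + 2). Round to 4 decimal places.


Answer: Convexity = 70.3233

Derivation:
Coupon per period c = face * coupon_rate / m = 74.000000
Periods per year m = 1; per-period yield y/m = 0.044000
Number of cashflows N = 10
Cashflows (t years, CF_t, discount factor 1/(1+y/m)^(m*t), PV):
  t = 1.0000: CF_t = 74.000000, DF = 0.957854, PV = 70.881226
  t = 2.0000: CF_t = 74.000000, DF = 0.917485, PV = 67.893895
  t = 3.0000: CF_t = 74.000000, DF = 0.878817, PV = 65.032466
  t = 4.0000: CF_t = 74.000000, DF = 0.841779, PV = 62.291634
  t = 5.0000: CF_t = 74.000000, DF = 0.806302, PV = 59.666316
  t = 6.0000: CF_t = 74.000000, DF = 0.772320, PV = 57.151644
  t = 7.0000: CF_t = 74.000000, DF = 0.739770, PV = 54.742954
  t = 8.0000: CF_t = 74.000000, DF = 0.708592, PV = 52.435780
  t = 9.0000: CF_t = 74.000000, DF = 0.678728, PV = 50.225843
  t = 10.0000: CF_t = 1074.000000, DF = 0.650122, PV = 698.231270
Price P = sum_t PV_t = 1238.553028
Convexity numerator sum_t t*(t + 1/m) * CF_t / (1+y/m)^(m*t + 2):
  t = 1.0000: term = 130.064932
  t = 2.0000: term = 373.749806
  t = 3.0000: term = 715.995796
  t = 4.0000: term = 1143.032880
  t = 5.0000: term = 1642.288621
  t = 6.0000: term = 2202.302749
  t = 7.0000: term = 2812.647188
  t = 8.0000: term = 3463.851217
  t = 9.0000: term = 4147.331438
  t = 10.0000: term = 70467.843723
Convexity = (1/P) * sum = 87099.108350 / 1238.553028 = 70.323278


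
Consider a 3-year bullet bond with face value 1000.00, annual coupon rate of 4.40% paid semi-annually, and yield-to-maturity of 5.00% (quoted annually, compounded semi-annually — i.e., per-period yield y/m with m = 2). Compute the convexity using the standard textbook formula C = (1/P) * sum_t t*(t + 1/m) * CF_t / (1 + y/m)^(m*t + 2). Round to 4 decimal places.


Answer: Convexity = 9.2931

Derivation:
Coupon per period c = face * coupon_rate / m = 22.000000
Periods per year m = 2; per-period yield y/m = 0.025000
Number of cashflows N = 6
Cashflows (t years, CF_t, discount factor 1/(1+y/m)^(m*t), PV):
  t = 0.5000: CF_t = 22.000000, DF = 0.975610, PV = 21.463415
  t = 1.0000: CF_t = 22.000000, DF = 0.951814, PV = 20.939917
  t = 1.5000: CF_t = 22.000000, DF = 0.928599, PV = 20.429187
  t = 2.0000: CF_t = 22.000000, DF = 0.905951, PV = 19.930914
  t = 2.5000: CF_t = 22.000000, DF = 0.883854, PV = 19.444794
  t = 3.0000: CF_t = 1022.000000, DF = 0.862297, PV = 881.267397
Price P = sum_t PV_t = 983.475624
Convexity numerator sum_t t*(t + 1/m) * CF_t / (1+y/m)^(m*t + 2):
  t = 0.5000: term = 10.214594
  t = 1.0000: term = 29.896371
  t = 1.5000: term = 58.334383
  t = 2.0000: term = 94.852655
  t = 2.5000: term = 138.808764
  t = 3.0000: term = 8807.431451
Convexity = (1/P) * sum = 9139.538218 / 983.475624 = 9.293101


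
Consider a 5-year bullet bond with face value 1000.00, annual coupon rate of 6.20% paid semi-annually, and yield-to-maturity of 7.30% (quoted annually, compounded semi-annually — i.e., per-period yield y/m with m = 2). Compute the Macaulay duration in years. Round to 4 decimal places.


Answer: Macaulay duration = 4.3573 years

Derivation:
Coupon per period c = face * coupon_rate / m = 31.000000
Periods per year m = 2; per-period yield y/m = 0.036500
Number of cashflows N = 10
Cashflows (t years, CF_t, discount factor 1/(1+y/m)^(m*t), PV):
  t = 0.5000: CF_t = 31.000000, DF = 0.964785, PV = 29.908345
  t = 1.0000: CF_t = 31.000000, DF = 0.930811, PV = 28.855133
  t = 1.5000: CF_t = 31.000000, DF = 0.898033, PV = 27.839009
  t = 2.0000: CF_t = 31.000000, DF = 0.866409, PV = 26.858668
  t = 2.5000: CF_t = 31.000000, DF = 0.835898, PV = 25.912849
  t = 3.0000: CF_t = 31.000000, DF = 0.806462, PV = 25.000337
  t = 3.5000: CF_t = 31.000000, DF = 0.778063, PV = 24.119958
  t = 4.0000: CF_t = 31.000000, DF = 0.750664, PV = 23.270582
  t = 4.5000: CF_t = 31.000000, DF = 0.724230, PV = 22.451116
  t = 5.0000: CF_t = 1031.000000, DF = 0.698726, PV = 720.386559
Price P = sum_t PV_t = 954.602556
Macaulay numerator sum_t t * PV_t:
  t * PV_t at t = 0.5000: 14.954173
  t * PV_t at t = 1.0000: 28.855133
  t * PV_t at t = 1.5000: 41.758514
  t * PV_t at t = 2.0000: 53.717336
  t * PV_t at t = 2.5000: 64.782122
  t * PV_t at t = 3.0000: 75.001010
  t * PV_t at t = 3.5000: 84.419853
  t * PV_t at t = 4.0000: 93.082327
  t * PV_t at t = 4.5000: 101.030023
  t * PV_t at t = 5.0000: 3601.932794
Macaulay duration D = (sum_t t * PV_t) / P = 4159.533284 / 954.602556 = 4.357346


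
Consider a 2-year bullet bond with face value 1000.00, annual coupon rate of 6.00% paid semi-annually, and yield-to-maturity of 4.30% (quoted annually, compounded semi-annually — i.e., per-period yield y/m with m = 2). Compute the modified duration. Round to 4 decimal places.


Answer: Modified duration = 1.8755

Derivation:
Coupon per period c = face * coupon_rate / m = 30.000000
Periods per year m = 2; per-period yield y/m = 0.021500
Number of cashflows N = 4
Cashflows (t years, CF_t, discount factor 1/(1+y/m)^(m*t), PV):
  t = 0.5000: CF_t = 30.000000, DF = 0.978953, PV = 29.368576
  t = 1.0000: CF_t = 30.000000, DF = 0.958348, PV = 28.750441
  t = 1.5000: CF_t = 30.000000, DF = 0.938177, PV = 28.145317
  t = 2.0000: CF_t = 1030.000000, DF = 0.918431, PV = 945.983891
Price P = sum_t PV_t = 1032.248224
First compute Macaulay numerator sum_t t * PV_t:
  t * PV_t at t = 0.5000: 14.684288
  t * PV_t at t = 1.0000: 28.750441
  t * PV_t at t = 1.5000: 42.217975
  t * PV_t at t = 2.0000: 1891.967782
Macaulay duration D = 1977.620486 / 1032.248224 = 1.915838
Modified duration = D / (1 + y/m) = 1.915838 / (1 + 0.021500) = 1.875515


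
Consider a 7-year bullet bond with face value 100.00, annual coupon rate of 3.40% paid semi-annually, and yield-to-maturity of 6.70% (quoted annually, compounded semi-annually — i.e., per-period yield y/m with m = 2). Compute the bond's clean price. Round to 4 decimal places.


Answer: Price = 81.7985

Derivation:
Coupon per period c = face * coupon_rate / m = 1.700000
Periods per year m = 2; per-period yield y/m = 0.033500
Number of cashflows N = 14
Cashflows (t years, CF_t, discount factor 1/(1+y/m)^(m*t), PV):
  t = 0.5000: CF_t = 1.700000, DF = 0.967586, PV = 1.644896
  t = 1.0000: CF_t = 1.700000, DF = 0.936222, PV = 1.591578
  t = 1.5000: CF_t = 1.700000, DF = 0.905876, PV = 1.539989
  t = 2.0000: CF_t = 1.700000, DF = 0.876512, PV = 1.490071
  t = 2.5000: CF_t = 1.700000, DF = 0.848101, PV = 1.441772
  t = 3.0000: CF_t = 1.700000, DF = 0.820611, PV = 1.395038
  t = 3.5000: CF_t = 1.700000, DF = 0.794011, PV = 1.349819
  t = 4.0000: CF_t = 1.700000, DF = 0.768274, PV = 1.306066
  t = 4.5000: CF_t = 1.700000, DF = 0.743371, PV = 1.263731
  t = 5.0000: CF_t = 1.700000, DF = 0.719275, PV = 1.222768
  t = 5.5000: CF_t = 1.700000, DF = 0.695961, PV = 1.183133
  t = 6.0000: CF_t = 1.700000, DF = 0.673402, PV = 1.144783
  t = 6.5000: CF_t = 1.700000, DF = 0.651574, PV = 1.107676
  t = 7.0000: CF_t = 101.700000, DF = 0.630454, PV = 64.117151
Price P = sum_t PV_t = 81.798471


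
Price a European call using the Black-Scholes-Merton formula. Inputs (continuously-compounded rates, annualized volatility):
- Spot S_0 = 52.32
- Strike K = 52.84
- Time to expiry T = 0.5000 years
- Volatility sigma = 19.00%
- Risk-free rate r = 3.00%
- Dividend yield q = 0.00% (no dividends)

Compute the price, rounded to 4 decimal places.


d1 = (ln(S/K) + (r - q + 0.5*sigma^2) * T) / (sigma * sqrt(T)) = 0.10521174
d2 = d1 - sigma * sqrt(T) = -0.02913855
exp(-rT) = 0.98511194; exp(-qT) = 1.00000000
C = S_0 * exp(-qT) * N(d1) - K * exp(-rT) * N(d2)
N(d1) = 0.54189610; N(d2) = 0.48837705
C = 52.3200 * 1.00000000 * 0.54189610 - 52.8400 * 0.98511194 * 0.48837705 = 2.9304

Answer: Price = 2.9304


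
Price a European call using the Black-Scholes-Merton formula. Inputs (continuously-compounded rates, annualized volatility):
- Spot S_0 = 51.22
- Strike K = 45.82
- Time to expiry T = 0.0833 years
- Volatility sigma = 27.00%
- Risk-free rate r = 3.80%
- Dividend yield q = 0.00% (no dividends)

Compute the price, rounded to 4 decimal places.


d1 = (ln(S/K) + (r - q + 0.5*sigma^2) * T) / (sigma * sqrt(T)) = 1.50925285
d2 = d1 - sigma * sqrt(T) = 1.43132616
exp(-rT) = 0.99683960; exp(-qT) = 1.00000000
C = S_0 * exp(-qT) * N(d1) - K * exp(-rT) * N(d2)
N(d1) = 0.93438291; N(d2) = 0.92383162
C = 51.2200 * 1.00000000 * 0.93438291 - 45.8200 * 0.99683960 * 0.92383162 = 5.6629

Answer: Price = 5.6629


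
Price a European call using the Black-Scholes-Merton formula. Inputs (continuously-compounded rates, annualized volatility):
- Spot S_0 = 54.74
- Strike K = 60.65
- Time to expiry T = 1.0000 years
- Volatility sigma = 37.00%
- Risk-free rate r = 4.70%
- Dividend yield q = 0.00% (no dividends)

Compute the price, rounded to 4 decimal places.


d1 = (ln(S/K) + (r - q + 0.5*sigma^2) * T) / (sigma * sqrt(T)) = 0.03493262
d2 = d1 - sigma * sqrt(T) = -0.33506738
exp(-rT) = 0.95408740; exp(-qT) = 1.00000000
C = S_0 * exp(-qT) * N(d1) - K * exp(-rT) * N(d2)
N(d1) = 0.51393326; N(d2) = 0.36878713
C = 54.7400 * 1.00000000 * 0.51393326 - 60.6500 * 0.95408740 * 0.36878713 = 6.7927

Answer: Price = 6.7927


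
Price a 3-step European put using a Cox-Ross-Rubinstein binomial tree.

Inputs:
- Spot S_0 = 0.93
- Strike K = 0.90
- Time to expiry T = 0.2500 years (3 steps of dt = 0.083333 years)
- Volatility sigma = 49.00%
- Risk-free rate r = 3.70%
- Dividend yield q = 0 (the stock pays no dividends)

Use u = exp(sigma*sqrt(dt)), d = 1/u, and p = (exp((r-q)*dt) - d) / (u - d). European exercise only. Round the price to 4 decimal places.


dt = T/N = 0.083333
u = exp(sigma*sqrt(dt)) = 1.151944; d = 1/u = 0.868098
p = (exp((r-q)*dt) - d) / (u - d) = 0.475576
Discount per step: exp(-r*dt) = 0.996921
Stock lattice S(k, i) with i counting down-moves:
  k=0: S(0,0) = 0.9300
  k=1: S(1,0) = 1.0713; S(1,1) = 0.8073
  k=2: S(2,0) = 1.2341; S(2,1) = 0.9300; S(2,2) = 0.7008
  k=3: S(3,0) = 1.4216; S(3,1) = 1.0713; S(3,2) = 0.8073; S(3,3) = 0.6084
Terminal payoffs V(N, i) = max(K - S_T, 0):
  V(3,0) = 0.000000; V(3,1) = 0.000000; V(3,2) = 0.092669; V(3,3) = 0.291600
Backward induction: V(k, i) = exp(-r*dt) * [p * V(k+1, i) + (1-p) * V(k+1, i+1)].
  V(2,0) = exp(-r*dt) * [p*0.000000 + (1-p)*0.000000] = 0.000000
  V(2,1) = exp(-r*dt) * [p*0.000000 + (1-p)*0.092669] = 0.048448
  V(2,2) = exp(-r*dt) * [p*0.092669 + (1-p)*0.291600] = 0.196387
  V(1,0) = exp(-r*dt) * [p*0.000000 + (1-p)*0.048448] = 0.025329
  V(1,1) = exp(-r*dt) * [p*0.048448 + (1-p)*0.196387] = 0.125643
  V(0,0) = exp(-r*dt) * [p*0.025329 + (1-p)*0.125643] = 0.077696

Answer: Price = V(0,0) = 0.0777


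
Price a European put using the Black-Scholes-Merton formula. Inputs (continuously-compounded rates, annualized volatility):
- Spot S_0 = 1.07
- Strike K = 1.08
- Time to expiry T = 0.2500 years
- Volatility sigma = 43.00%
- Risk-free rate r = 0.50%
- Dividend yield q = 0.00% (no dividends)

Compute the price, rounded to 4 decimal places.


d1 = (ln(S/K) + (r - q + 0.5*sigma^2) * T) / (sigma * sqrt(T)) = 0.07004701
d2 = d1 - sigma * sqrt(T) = -0.14495299
exp(-rT) = 0.99875078; exp(-qT) = 1.00000000
P = K * exp(-rT) * N(-d2) - S_0 * exp(-qT) * N(-d1)
N(-d1) = 0.47207812; N(-d2) = 0.55762601
P = 1.0800 * 0.99875078 * 0.55762601 - 1.0700 * 1.00000000 * 0.47207812 = 0.0964

Answer: Price = 0.0964


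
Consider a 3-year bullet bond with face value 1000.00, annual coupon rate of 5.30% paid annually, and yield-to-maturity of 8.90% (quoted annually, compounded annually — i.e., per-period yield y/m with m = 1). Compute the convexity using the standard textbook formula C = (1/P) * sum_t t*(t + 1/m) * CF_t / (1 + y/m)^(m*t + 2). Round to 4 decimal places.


Coupon per period c = face * coupon_rate / m = 53.000000
Periods per year m = 1; per-period yield y/m = 0.089000
Number of cashflows N = 3
Cashflows (t years, CF_t, discount factor 1/(1+y/m)^(m*t), PV):
  t = 1.0000: CF_t = 53.000000, DF = 0.918274, PV = 48.668503
  t = 2.0000: CF_t = 53.000000, DF = 0.843226, PV = 44.691004
  t = 3.0000: CF_t = 1053.000000, DF = 0.774313, PV = 815.351232
Price P = sum_t PV_t = 908.710739
Convexity numerator sum_t t*(t + 1/m) * CF_t / (1+y/m)^(m*t + 2):
  t = 1.0000: term = 82.077142
  t = 2.0000: term = 226.107829
  t = 3.0000: term = 8250.309074
Convexity = (1/P) * sum = 8558.494046 / 908.710739 = 9.418282

Answer: Convexity = 9.4183


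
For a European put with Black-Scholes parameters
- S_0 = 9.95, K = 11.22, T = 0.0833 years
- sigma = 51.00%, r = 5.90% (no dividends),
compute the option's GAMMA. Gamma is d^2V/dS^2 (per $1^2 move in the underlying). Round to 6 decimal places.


d1 = -0.7091108768; d2 = -0.8563057477
phi(d1) = 0.3102559581; exp(-qT) = 1.0000000000; exp(-rT) = 0.9950973574
Gamma = exp(-qT) * phi(d1) / (S * sigma * sqrt(T)) = 1.0000000000 * 0.3102559581 / (9.9500 * 0.5100 * 0.2886173938) = 0.211838

Answer: Gamma = 0.211838


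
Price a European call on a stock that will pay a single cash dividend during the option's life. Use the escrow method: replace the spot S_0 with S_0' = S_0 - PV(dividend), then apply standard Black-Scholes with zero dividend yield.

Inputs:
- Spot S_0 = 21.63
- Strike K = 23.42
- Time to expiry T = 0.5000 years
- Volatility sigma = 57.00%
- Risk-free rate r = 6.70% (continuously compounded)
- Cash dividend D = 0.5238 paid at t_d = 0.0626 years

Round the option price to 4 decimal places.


PV(D) = D * exp(-r * t_d) = 0.5238 * 0.99581458 = 0.52160768
S_0' = S_0 - PV(D) = 21.6300 - 0.52160768 = 21.10839232
d1 = (ln(S_0'/K) + (r + sigma^2/2)*T) / (sigma*sqrt(T)) = 0.02680888
d2 = d1 - sigma*sqrt(T) = -0.37624198
exp(-rT) = 0.96705491
N(d1) = 0.51069392; N(d2) = 0.35336850
C = S_0' * N(d1) - K * exp(-rT) * N(d2) = 21.10839232 * 0.51069392 - 23.4200 * 0.96705491 * 0.35336850 = 2.7767

Answer: Price = 2.7767


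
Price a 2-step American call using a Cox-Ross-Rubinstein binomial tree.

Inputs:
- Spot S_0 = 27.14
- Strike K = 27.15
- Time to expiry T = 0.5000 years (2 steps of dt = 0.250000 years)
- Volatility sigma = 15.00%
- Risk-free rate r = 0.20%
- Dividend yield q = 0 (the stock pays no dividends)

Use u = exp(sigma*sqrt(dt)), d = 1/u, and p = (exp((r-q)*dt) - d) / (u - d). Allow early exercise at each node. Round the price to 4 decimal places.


Answer: Price = V(0,0) = 1.0280

Derivation:
dt = T/N = 0.250000
u = exp(sigma*sqrt(dt)) = 1.077884; d = 1/u = 0.927743
p = (exp((r-q)*dt) - d) / (u - d) = 0.484590
Discount per step: exp(-r*dt) = 0.999500
Stock lattice S(k, i) with i counting down-moves:
  k=0: S(0,0) = 27.1400
  k=1: S(1,0) = 29.2538; S(1,1) = 25.1790
  k=2: S(2,0) = 31.5322; S(2,1) = 27.1400; S(2,2) = 23.3596
Terminal payoffs V(N, i) = max(S_T - K, 0):
  V(2,0) = 4.382181; V(2,1) = 0.000000; V(2,2) = 0.000000
Backward induction: V(k, i) = exp(-r*dt) * [p * V(k+1, i) + (1-p) * V(k+1, i+1)]; then take max(V_cont, immediate exercise) for American.
  V(1,0) = exp(-r*dt) * [p*4.382181 + (1-p)*0.000000] = 2.122499; exercise = 2.103776; V(1,0) = max -> 2.122499
  V(1,1) = exp(-r*dt) * [p*0.000000 + (1-p)*0.000000] = 0.000000; exercise = 0.000000; V(1,1) = max -> 0.000000
  V(0,0) = exp(-r*dt) * [p*2.122499 + (1-p)*0.000000] = 1.028027; exercise = 0.000000; V(0,0) = max -> 1.028027


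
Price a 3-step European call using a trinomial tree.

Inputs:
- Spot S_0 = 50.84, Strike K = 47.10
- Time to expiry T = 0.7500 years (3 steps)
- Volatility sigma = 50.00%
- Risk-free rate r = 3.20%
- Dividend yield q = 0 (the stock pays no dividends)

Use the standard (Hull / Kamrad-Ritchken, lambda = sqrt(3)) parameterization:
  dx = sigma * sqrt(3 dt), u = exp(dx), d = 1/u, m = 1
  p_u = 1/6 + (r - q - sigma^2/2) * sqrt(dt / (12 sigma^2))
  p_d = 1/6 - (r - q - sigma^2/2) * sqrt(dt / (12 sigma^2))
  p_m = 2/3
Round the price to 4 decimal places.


Answer: Price = V(0,0) = 10.7063

Derivation:
dt = T/N = 0.250000; dx = sigma*sqrt(3*dt) = 0.433013
u = exp(dx) = 1.541896; d = 1/u = 0.648552
p_u = 0.139820, p_m = 0.666667, p_d = 0.193513
Discount per step: exp(-r*dt) = 0.992032
Stock lattice S(k, j) with j the centered position index:
  k=0: S(0,+0) = 50.8400
  k=1: S(1,-1) = 32.9724; S(1,+0) = 50.8400; S(1,+1) = 78.3900
  k=2: S(2,-2) = 21.3843; S(2,-1) = 32.9724; S(2,+0) = 50.8400; S(2,+1) = 78.3900; S(2,+2) = 120.8692
  k=3: S(3,-3) = 13.8689; S(3,-2) = 21.3843; S(3,-1) = 32.9724; S(3,+0) = 50.8400; S(3,+1) = 78.3900; S(3,+2) = 120.8692; S(3,+3) = 186.3677
Terminal payoffs V(N, j) = max(S_T - K, 0):
  V(3,-3) = 0.000000; V(3,-2) = 0.000000; V(3,-1) = 0.000000; V(3,+0) = 3.740000; V(3,+1) = 31.289983; V(3,+2) = 73.769186; V(3,+3) = 139.267690
Backward induction: V(k, j) = exp(-r*dt) * [p_u * V(k+1, j+1) + p_m * V(k+1, j) + p_d * V(k+1, j-1)]
  V(2,-2) = exp(-r*dt) * [p_u*0.000000 + p_m*0.000000 + p_d*0.000000] = 0.000000
  V(2,-1) = exp(-r*dt) * [p_u*3.740000 + p_m*0.000000 + p_d*0.000000] = 0.518760
  V(2,+0) = exp(-r*dt) * [p_u*31.289983 + p_m*3.740000 + p_d*0.000000] = 6.813568
  V(2,+1) = exp(-r*dt) * [p_u*73.769186 + p_m*31.289983 + p_d*3.740000] = 31.643960
  V(2,+2) = exp(-r*dt) * [p_u*139.267690 + p_m*73.769186 + p_d*31.289983] = 74.111611
  V(1,-1) = exp(-r*dt) * [p_u*6.813568 + p_m*0.518760 + p_d*0.000000] = 1.288165
  V(1,+0) = exp(-r*dt) * [p_u*31.643960 + p_m*6.813568 + p_d*0.518760] = 8.994972
  V(1,+1) = exp(-r*dt) * [p_u*74.111611 + p_m*31.643960 + p_d*6.813568] = 32.515599
  V(0,+0) = exp(-r*dt) * [p_u*32.515599 + p_m*8.994972 + p_d*1.288165] = 10.706259


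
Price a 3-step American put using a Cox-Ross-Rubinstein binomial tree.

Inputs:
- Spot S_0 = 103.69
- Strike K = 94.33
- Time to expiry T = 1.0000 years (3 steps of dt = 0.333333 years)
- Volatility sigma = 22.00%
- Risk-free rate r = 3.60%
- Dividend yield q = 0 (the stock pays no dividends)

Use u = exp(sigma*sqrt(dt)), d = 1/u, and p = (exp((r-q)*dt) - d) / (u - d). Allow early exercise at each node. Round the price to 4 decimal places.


Answer: Price = V(0,0) = 3.8854

Derivation:
dt = T/N = 0.333333
u = exp(sigma*sqrt(dt)) = 1.135436; d = 1/u = 0.880719
p = (exp((r-q)*dt) - d) / (u - d) = 0.515683
Discount per step: exp(-r*dt) = 0.988072
Stock lattice S(k, i) with i counting down-moves:
  k=0: S(0,0) = 103.6900
  k=1: S(1,0) = 117.7334; S(1,1) = 91.3217
  k=2: S(2,0) = 133.6788; S(2,1) = 103.6900; S(2,2) = 80.4287
  k=3: S(3,0) = 151.7838; S(3,1) = 117.7334; S(3,2) = 91.3217; S(3,3) = 70.8351
Terminal payoffs V(N, i) = max(K - S_T, 0):
  V(3,0) = 0.000000; V(3,1) = 0.000000; V(3,2) = 3.008283; V(3,3) = 23.494910
Backward induction: V(k, i) = exp(-r*dt) * [p * V(k+1, i) + (1-p) * V(k+1, i+1)]; then take max(V_cont, immediate exercise) for American.
  V(2,0) = exp(-r*dt) * [p*0.000000 + (1-p)*0.000000] = 0.000000; exercise = 0.000000; V(2,0) = max -> 0.000000
  V(2,1) = exp(-r*dt) * [p*0.000000 + (1-p)*3.008283] = 1.439583; exercise = 0.000000; V(2,1) = max -> 1.439583
  V(2,2) = exp(-r*dt) * [p*3.008283 + (1-p)*23.494910] = 12.776066; exercise = 13.901261; V(2,2) = max -> 13.901261
  V(1,0) = exp(-r*dt) * [p*0.000000 + (1-p)*1.439583] = 0.688898; exercise = 0.000000; V(1,0) = max -> 0.688898
  V(1,1) = exp(-r*dt) * [p*1.439583 + (1-p)*13.901261] = 7.385820; exercise = 3.008283; V(1,1) = max -> 7.385820
  V(0,0) = exp(-r*dt) * [p*0.688898 + (1-p)*7.385820] = 3.885424; exercise = 0.000000; V(0,0) = max -> 3.885424


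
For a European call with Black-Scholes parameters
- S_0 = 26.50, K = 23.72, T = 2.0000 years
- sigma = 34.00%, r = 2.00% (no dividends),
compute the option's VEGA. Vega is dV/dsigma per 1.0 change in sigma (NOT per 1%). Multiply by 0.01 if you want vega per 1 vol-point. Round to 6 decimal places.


Answer: Vega = 12.823380

Derivation:
d1 = 0.5540933636; d2 = 0.0732607524
phi(d1) = 0.3421697702; exp(-qT) = 1.0000000000; exp(-rT) = 0.9607894392
Vega = S * exp(-qT) * phi(d1) * sqrt(T) = 26.5000 * 1.0000000000 * 0.3421697702 * 1.4142135624 = 12.823380


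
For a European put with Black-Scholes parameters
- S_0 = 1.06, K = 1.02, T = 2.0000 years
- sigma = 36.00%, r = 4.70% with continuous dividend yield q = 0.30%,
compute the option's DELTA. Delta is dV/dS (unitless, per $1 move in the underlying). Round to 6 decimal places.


d1 = 0.5029616767; d2 = -0.0061552058
phi(d1) = 0.3515428190; exp(-qT) = 0.9940179641; exp(-rT) = 0.9102827622
N(-d1) = 0.3074956082
Delta = -exp(-qT) * N(-d1) = -0.9940179641 * 0.3074956082 = -0.305656

Answer: Delta = -0.305656


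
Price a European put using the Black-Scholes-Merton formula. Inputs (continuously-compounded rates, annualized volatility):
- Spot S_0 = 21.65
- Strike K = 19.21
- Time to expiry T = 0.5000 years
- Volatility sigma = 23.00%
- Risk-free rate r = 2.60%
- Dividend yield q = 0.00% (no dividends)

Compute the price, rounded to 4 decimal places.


Answer: Price = 0.3849

Derivation:
d1 = (ln(S/K) + (r - q + 0.5*sigma^2) * T) / (sigma * sqrt(T)) = 0.89648521
d2 = d1 - sigma * sqrt(T) = 0.73385065
exp(-rT) = 0.98708414; exp(-qT) = 1.00000000
P = K * exp(-rT) * N(-d2) - S_0 * exp(-qT) * N(-d1)
N(-d1) = 0.18499684; N(-d2) = 0.23151988
P = 19.2100 * 0.98708414 * 0.23151988 - 21.6500 * 1.00000000 * 0.18499684 = 0.3849


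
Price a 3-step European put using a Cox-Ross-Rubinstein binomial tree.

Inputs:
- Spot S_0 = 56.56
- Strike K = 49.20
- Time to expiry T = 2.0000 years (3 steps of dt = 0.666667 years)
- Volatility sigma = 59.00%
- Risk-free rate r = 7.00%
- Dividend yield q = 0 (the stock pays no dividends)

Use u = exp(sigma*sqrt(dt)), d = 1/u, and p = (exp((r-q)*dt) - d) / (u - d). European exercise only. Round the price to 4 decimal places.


dt = T/N = 0.666667
u = exp(sigma*sqrt(dt)) = 1.618877; d = 1/u = 0.617712
p = (exp((r-q)*dt) - d) / (u - d) = 0.429560
Discount per step: exp(-r*dt) = 0.954405
Stock lattice S(k, i) with i counting down-moves:
  k=0: S(0,0) = 56.5600
  k=1: S(1,0) = 91.5637; S(1,1) = 34.9378
  k=2: S(2,0) = 148.2304; S(2,1) = 56.5600; S(2,2) = 21.5815
  k=3: S(3,0) = 239.9669; S(3,1) = 91.5637; S(3,2) = 34.9378; S(3,3) = 13.3311
Terminal payoffs V(N, i) = max(K - S_T, 0):
  V(3,0) = 0.000000; V(3,1) = 0.000000; V(3,2) = 14.262210; V(3,3) = 35.868854
Backward induction: V(k, i) = exp(-r*dt) * [p * V(k+1, i) + (1-p) * V(k+1, i+1)].
  V(2,0) = exp(-r*dt) * [p*0.000000 + (1-p)*0.000000] = 0.000000
  V(2,1) = exp(-r*dt) * [p*0.000000 + (1-p)*14.262210] = 7.764789
  V(2,2) = exp(-r*dt) * [p*14.262210 + (1-p)*35.868854] = 25.375258
  V(1,0) = exp(-r*dt) * [p*0.000000 + (1-p)*7.764789] = 4.227392
  V(1,1) = exp(-r*dt) * [p*7.764789 + (1-p)*25.375258] = 16.998443
  V(0,0) = exp(-r*dt) * [p*4.227392 + (1-p)*16.998443] = 10.987602

Answer: Price = V(0,0) = 10.9876


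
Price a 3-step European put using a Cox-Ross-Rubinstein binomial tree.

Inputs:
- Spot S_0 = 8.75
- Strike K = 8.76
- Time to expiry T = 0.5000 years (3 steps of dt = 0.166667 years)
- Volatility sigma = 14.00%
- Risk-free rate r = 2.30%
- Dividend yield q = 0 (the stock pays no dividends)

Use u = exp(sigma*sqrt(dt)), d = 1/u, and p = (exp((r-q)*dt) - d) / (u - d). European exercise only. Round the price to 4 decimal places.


dt = T/N = 0.166667
u = exp(sigma*sqrt(dt)) = 1.058820; d = 1/u = 0.944448
p = (exp((r-q)*dt) - d) / (u - d) = 0.519296
Discount per step: exp(-r*dt) = 0.996174
Stock lattice S(k, i) with i counting down-moves:
  k=0: S(0,0) = 8.7500
  k=1: S(1,0) = 9.2647; S(1,1) = 8.2639
  k=2: S(2,0) = 9.8096; S(2,1) = 8.7500; S(2,2) = 7.8048
  k=3: S(3,0) = 10.3866; S(3,1) = 9.2647; S(3,2) = 8.2639; S(3,3) = 7.3713
Terminal payoffs V(N, i) = max(K - S_T, 0):
  V(3,0) = 0.000000; V(3,1) = 0.000000; V(3,2) = 0.496081; V(3,3) = 1.388734
Backward induction: V(k, i) = exp(-r*dt) * [p * V(k+1, i) + (1-p) * V(k+1, i+1)].
  V(2,0) = exp(-r*dt) * [p*0.000000 + (1-p)*0.000000] = 0.000000
  V(2,1) = exp(-r*dt) * [p*0.000000 + (1-p)*0.496081] = 0.237556
  V(2,2) = exp(-r*dt) * [p*0.496081 + (1-p)*1.388734] = 0.921643
  V(1,0) = exp(-r*dt) * [p*0.000000 + (1-p)*0.237556] = 0.113757
  V(1,1) = exp(-r*dt) * [p*0.237556 + (1-p)*0.921643] = 0.564232
  V(0,0) = exp(-r*dt) * [p*0.113757 + (1-p)*0.564232] = 0.329039

Answer: Price = V(0,0) = 0.3290


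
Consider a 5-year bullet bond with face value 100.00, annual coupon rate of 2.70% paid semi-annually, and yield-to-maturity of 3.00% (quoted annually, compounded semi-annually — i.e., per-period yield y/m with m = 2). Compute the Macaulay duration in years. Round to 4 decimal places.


Coupon per period c = face * coupon_rate / m = 1.350000
Periods per year m = 2; per-period yield y/m = 0.015000
Number of cashflows N = 10
Cashflows (t years, CF_t, discount factor 1/(1+y/m)^(m*t), PV):
  t = 0.5000: CF_t = 1.350000, DF = 0.985222, PV = 1.330049
  t = 1.0000: CF_t = 1.350000, DF = 0.970662, PV = 1.310393
  t = 1.5000: CF_t = 1.350000, DF = 0.956317, PV = 1.291028
  t = 2.0000: CF_t = 1.350000, DF = 0.942184, PV = 1.271949
  t = 2.5000: CF_t = 1.350000, DF = 0.928260, PV = 1.253151
  t = 3.0000: CF_t = 1.350000, DF = 0.914542, PV = 1.234632
  t = 3.5000: CF_t = 1.350000, DF = 0.901027, PV = 1.216386
  t = 4.0000: CF_t = 1.350000, DF = 0.887711, PV = 1.198410
  t = 4.5000: CF_t = 1.350000, DF = 0.874592, PV = 1.180700
  t = 5.0000: CF_t = 101.350000, DF = 0.861667, PV = 87.329974
Price P = sum_t PV_t = 98.616672
Macaulay numerator sum_t t * PV_t:
  t * PV_t at t = 0.5000: 0.665025
  t * PV_t at t = 1.0000: 1.310393
  t * PV_t at t = 1.5000: 1.936542
  t * PV_t at t = 2.0000: 2.543897
  t * PV_t at t = 2.5000: 3.132879
  t * PV_t at t = 3.0000: 3.703896
  t * PV_t at t = 3.5000: 4.257352
  t * PV_t at t = 4.0000: 4.793640
  t * PV_t at t = 4.5000: 5.313148
  t * PV_t at t = 5.0000: 436.649870
Macaulay duration D = (sum_t t * PV_t) / P = 464.306641 / 98.616672 = 4.708196

Answer: Macaulay duration = 4.7082 years


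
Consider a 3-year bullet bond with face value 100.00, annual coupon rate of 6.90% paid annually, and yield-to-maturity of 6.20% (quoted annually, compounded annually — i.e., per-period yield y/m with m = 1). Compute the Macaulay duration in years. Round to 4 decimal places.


Coupon per period c = face * coupon_rate / m = 6.900000
Periods per year m = 1; per-period yield y/m = 0.062000
Number of cashflows N = 3
Cashflows (t years, CF_t, discount factor 1/(1+y/m)^(m*t), PV):
  t = 1.0000: CF_t = 6.900000, DF = 0.941620, PV = 6.497175
  t = 2.0000: CF_t = 6.900000, DF = 0.886647, PV = 6.117867
  t = 3.0000: CF_t = 106.900000, DF = 0.834885, PV = 89.249164
Price P = sum_t PV_t = 101.864206
Macaulay numerator sum_t t * PV_t:
  t * PV_t at t = 1.0000: 6.497175
  t * PV_t at t = 2.0000: 12.235735
  t * PV_t at t = 3.0000: 267.747491
Macaulay duration D = (sum_t t * PV_t) / P = 286.480401 / 101.864206 = 2.812376

Answer: Macaulay duration = 2.8124 years


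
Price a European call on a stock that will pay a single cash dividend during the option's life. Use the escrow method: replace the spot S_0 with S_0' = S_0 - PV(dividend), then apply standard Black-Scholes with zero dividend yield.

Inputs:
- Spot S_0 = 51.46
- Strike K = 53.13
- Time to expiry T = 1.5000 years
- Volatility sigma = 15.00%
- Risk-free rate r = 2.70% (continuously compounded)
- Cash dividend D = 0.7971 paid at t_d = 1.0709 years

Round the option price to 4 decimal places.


Answer: Price = 3.5564

Derivation:
PV(D) = D * exp(-r * t_d) = 0.7971 * 0.97149972 = 0.77438243
S_0' = S_0 - PV(D) = 51.4600 - 0.77438243 = 50.68561757
d1 = (ln(S_0'/K) + (r + sigma^2/2)*T) / (sigma*sqrt(T)) = 0.05593248
d2 = d1 - sigma*sqrt(T) = -0.12777925
exp(-rT) = 0.96030916
N(d1) = 0.52230220; N(d2) = 0.44916184
C = S_0' * N(d1) - K * exp(-rT) * N(d2) = 50.68561757 * 0.52230220 - 53.1300 * 0.96030916 * 0.44916184 = 3.5564


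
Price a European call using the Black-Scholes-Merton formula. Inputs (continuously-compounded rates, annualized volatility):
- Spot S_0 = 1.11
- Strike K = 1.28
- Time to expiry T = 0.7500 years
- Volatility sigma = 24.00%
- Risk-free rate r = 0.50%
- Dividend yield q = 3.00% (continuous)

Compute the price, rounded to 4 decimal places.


Answer: Price = 0.0306

Derivation:
d1 = (ln(S/K) + (r - q + 0.5*sigma^2) * T) / (sigma * sqrt(T)) = -0.67189168
d2 = d1 - sigma * sqrt(T) = -0.87973777
exp(-rT) = 0.99625702; exp(-qT) = 0.97775124
C = S_0 * exp(-qT) * N(d1) - K * exp(-rT) * N(d2)
N(d1) = 0.25082633; N(d2) = 0.18950069
C = 1.1100 * 0.97775124 * 0.25082633 - 1.2800 * 0.99625702 * 0.18950069 = 0.0306
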